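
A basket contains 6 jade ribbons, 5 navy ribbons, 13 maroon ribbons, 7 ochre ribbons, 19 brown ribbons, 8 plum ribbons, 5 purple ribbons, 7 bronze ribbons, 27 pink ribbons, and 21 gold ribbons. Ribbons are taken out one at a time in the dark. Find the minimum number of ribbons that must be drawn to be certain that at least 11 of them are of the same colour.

79

An adversary could hand out at most 10 ribbons per colour (6 colours run out sooner): 6 + 5 + 10 + 7 + 10 + 8 + 5 + 7 + 10 + 10 = 78 ribbons and still no colour has 11.
By the pigeonhole principle, one more ribbon lands in a colour already at 10, so 79 draws are enough and 78 are not.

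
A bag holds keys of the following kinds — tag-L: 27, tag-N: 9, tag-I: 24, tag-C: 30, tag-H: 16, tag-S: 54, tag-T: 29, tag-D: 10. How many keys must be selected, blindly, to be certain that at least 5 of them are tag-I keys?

In the worst case for collecting tag-I keys, every non-tag-I key comes out first.
There are 27 + 9 + 30 + 16 + 54 + 29 + 10 = 175 non-tag-I keys altogether.
After those, each further key must be tag-I, so 175 + 5 = 180 draws guarantee 5 tag-I keys.

180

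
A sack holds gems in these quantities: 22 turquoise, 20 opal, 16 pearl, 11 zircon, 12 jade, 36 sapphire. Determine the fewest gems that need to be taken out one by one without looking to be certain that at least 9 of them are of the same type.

The 6 types are the holes; the gems drawn are the pigeons.
To avoid 9 of any one type, the worst case takes at most 8 of each type.
That gives 8 + 8 + 8 + 8 + 8 + 8 = 48 gems with no type reaching 9.
The next gem forces some type to 9, so 48 + 1 = 49.

49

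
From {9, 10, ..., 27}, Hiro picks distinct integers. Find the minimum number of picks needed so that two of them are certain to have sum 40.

Two chosen integers sum to 40 exactly when both halves of some pair {x, 40−x} with 13 ≤ x ≤ 40−x ≤ 27 are chosen — 7 such pairs.
The remaining 5 elements (those with no distinct partner in range) can never complete a 40-sum, so the worst case takes all of them and one from each pair: 5 + 7 = 12.
The 13th integer has to be the second member of some pair, so 12 + 1 = 13.

13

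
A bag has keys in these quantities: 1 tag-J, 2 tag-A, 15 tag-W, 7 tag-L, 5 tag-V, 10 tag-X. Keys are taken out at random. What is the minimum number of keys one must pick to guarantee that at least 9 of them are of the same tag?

32

The 6 tags are the holes; the keys drawn are the pigeons.
To avoid 9 of any one tag, the worst case takes at most 8 of each tag, or every key of a tag that has fewer than 8.
That gives 1 + 2 + 8 + 7 + 5 + 8 = 31 keys with no tag reaching 9.
The next key forces some tag to 9, so 31 + 1 = 32.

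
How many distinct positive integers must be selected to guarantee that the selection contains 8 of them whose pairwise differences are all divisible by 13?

Integers whose pairwise differences are multiples of 13 are exactly those sharing a remainder mod 13. The 13 residue classes mod 13 are the pigeonholes.
With 91 integers one could put 7 in each residue class and have no class reach 8.
The 92nd integer pushes some class to 8, so 13·7 + 1 = 92.

92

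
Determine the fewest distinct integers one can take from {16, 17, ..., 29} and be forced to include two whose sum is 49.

A set avoiding the sum 49 can contain at most one of each pair {x, 49−x}, plus the 4 elements whose complement lies outside the range.
The integers 16, …, 24 (9 of them) are such a set: any two sum to at least 16+17 = 33 and at most 23+24 = 47 < 49.
Any 10th integer completes one of the 5 pairs, so 10 choices force a sum of 49.

10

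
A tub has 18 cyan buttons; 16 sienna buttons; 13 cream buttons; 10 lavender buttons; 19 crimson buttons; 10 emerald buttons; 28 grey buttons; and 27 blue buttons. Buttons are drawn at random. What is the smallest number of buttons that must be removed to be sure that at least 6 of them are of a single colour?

The 8 colours are the holes; the buttons drawn are the pigeons.
To avoid 6 of any one colour, the worst case takes at most 5 of each colour.
That gives 5 + 5 + 5 + 5 + 5 + 5 + 5 + 5 = 40 buttons with no colour reaching 6.
The next button forces some colour to 6, so 40 + 1 = 41.

41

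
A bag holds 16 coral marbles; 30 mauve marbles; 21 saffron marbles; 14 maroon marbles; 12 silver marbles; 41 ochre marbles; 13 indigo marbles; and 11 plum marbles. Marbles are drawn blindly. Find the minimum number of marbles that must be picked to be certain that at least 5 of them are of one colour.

33

By pigeonhole, the 8 colours are the holes; the marbles drawn are the pigeons.
To avoid 5 of any one colour, the worst case takes at most 4 of each colour.
That gives 4 + 4 + 4 + 4 + 4 + 4 + 4 + 4 = 32 marbles with no colour reaching 5.
The next marble forces some colour to 5, so 32 + 1 = 33.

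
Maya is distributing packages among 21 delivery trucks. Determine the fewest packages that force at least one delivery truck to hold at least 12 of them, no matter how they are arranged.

With 231 packages one could put exactly 11 in each of the 21 delivery trucks, and no delivery truck would reach 12.
By pigeonhole, one more package must land in a delivery truck that already has 11, giving it 12.
So 21 × 11 + 1 = 232 packages are required.

232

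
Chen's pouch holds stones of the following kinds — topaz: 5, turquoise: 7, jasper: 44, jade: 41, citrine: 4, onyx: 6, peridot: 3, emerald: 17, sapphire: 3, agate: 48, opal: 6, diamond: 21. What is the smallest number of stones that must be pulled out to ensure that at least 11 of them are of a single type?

85

The 12 types are the holes; the stones drawn are the pigeons.
To avoid 11 of any one type, the worst case takes at most 10 of each type, or every stone of a type that has fewer than 10.
That gives 5 + 7 + 10 + 10 + 4 + 6 + 3 + 10 + 3 + 10 + 6 + 10 = 84 stones with no type reaching 11.
The next stone forces some type to 11, so 84 + 1 = 85.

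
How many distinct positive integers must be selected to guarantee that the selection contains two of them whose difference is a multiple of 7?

Integers whose pairwise differences are multiples of 7 are exactly those sharing a remainder mod 7. The 7 residue classes mod 7 are the pigeonholes.
With 7 integers one could put 1 in each residue class and have no class reach 2.
The 8th integer pushes some class to 2, so 7·1 + 1 = 8.

8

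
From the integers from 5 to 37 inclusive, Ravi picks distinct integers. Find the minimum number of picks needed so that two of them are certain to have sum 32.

Two chosen integers sum to 32 exactly when both halves of some pair {x, 32−x} with 5 ≤ x ≤ 32−x ≤ 27 are chosen — 11 such pairs.
The remaining 11 elements (those with no distinct partner in range) can never complete a 32-sum, so the worst case takes all of them and one from each pair: 11 + 11 = 22.
By the pigeonhole principle, the 23rd integer has to be the second member of some pair, so 22 + 1 = 23.

23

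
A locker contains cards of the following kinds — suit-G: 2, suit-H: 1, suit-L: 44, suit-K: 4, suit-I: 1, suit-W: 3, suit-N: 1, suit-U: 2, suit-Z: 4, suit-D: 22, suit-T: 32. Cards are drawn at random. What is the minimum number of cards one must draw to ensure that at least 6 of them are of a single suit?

By pigeonhole, put each drawn card into a box by suit. The largest draw with every box below 6 takes min(count, 5) from each suit; suits with fewer than 5 contribute all they have.
Σ min(cᵢ, 5) = 2 + 1 + 5 + 4 + 1 + 3 + 1 + 2 + 4 + 5 + 5 = 33.
Draw number 33 + 1 = 34 must push one box to 6.

34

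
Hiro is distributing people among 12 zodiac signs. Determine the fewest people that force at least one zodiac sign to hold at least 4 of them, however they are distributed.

With 36 people one could put exactly 3 in each of the 12 zodiac signs, and no zodiac sign would reach 4.
By pigeonhole, one more person must land in a zodiac sign that already has 3, giving it 4.
So 12 × 3 + 1 = 37 people are required.

37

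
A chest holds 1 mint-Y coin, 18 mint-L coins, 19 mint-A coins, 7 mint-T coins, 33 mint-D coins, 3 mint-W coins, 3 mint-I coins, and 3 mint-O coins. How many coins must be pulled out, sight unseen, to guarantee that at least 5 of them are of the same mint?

27

By pigeonhole, put each drawn coin into a box by mint. The largest draw with every box below 5 takes min(count, 4) from each mint; mints with fewer than 4 contribute all they have.
Σ min(cᵢ, 4) = 1 + 4 + 4 + 4 + 4 + 3 + 3 + 3 = 26.
Draw number 26 + 1 = 27 must push one box to 5.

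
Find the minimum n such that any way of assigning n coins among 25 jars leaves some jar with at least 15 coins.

351

With 350 coins one could put exactly 14 in each of the 25 jars, and no jar would reach 15.
One more coin must land in a jar that already has 14, giving it 15.
So 25 × 14 + 1 = 351 coins are required.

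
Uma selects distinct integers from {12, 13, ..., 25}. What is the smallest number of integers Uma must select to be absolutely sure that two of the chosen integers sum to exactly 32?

11

A set avoiding the sum 32 can contain at most one of each pair {x, 32−x}, plus the 6 elements whose complement lies outside the range or equal to its own complement.
The integers 16, …, 25 (10 of them) are such a set: any two sum to at least 16+17 = 33 > 32.
Pigeonhole: any 11th integer completes one of the 4 pairs, so 11 choices force a sum of 32.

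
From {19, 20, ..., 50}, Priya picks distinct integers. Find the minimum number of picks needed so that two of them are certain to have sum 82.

Group the elements by complementary pair {x, 82−x}: {32,50}, {33,49}, {34,48}, …, giving 9 two-element pairs, the single value 41 (it cannot pair with itself since the integers are distinct), and 13 integers whose partner 82−x falls outside [19,50].
Treating each of those 23 groups as a pigeonhole, one can pick one integer per group — 23 integers — with no two summing to 82.
The 24th integer lands in an occupied pair, forcing a sum of 82.

24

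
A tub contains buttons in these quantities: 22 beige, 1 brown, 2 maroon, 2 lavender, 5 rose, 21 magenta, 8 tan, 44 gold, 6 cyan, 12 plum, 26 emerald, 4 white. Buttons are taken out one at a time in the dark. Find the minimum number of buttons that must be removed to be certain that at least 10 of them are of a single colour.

74

The 12 colours are the holes; the buttons drawn are the pigeons.
To avoid 10 of any one colour, the worst case takes at most 9 of each colour, or every button of a colour that has fewer than 9.
That gives 9 + 1 + 2 + 2 + 5 + 9 + 8 + 9 + 6 + 9 + 9 + 4 = 73 buttons with no colour reaching 10.
The next button forces some colour to 10, so 73 + 1 = 74.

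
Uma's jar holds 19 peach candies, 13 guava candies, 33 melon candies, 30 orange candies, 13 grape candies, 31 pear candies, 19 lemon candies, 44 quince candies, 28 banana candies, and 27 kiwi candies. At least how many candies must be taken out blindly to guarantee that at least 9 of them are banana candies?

238

In the worst case for collecting banana candies, every non-banana candy comes out first.
There are 19 + 13 + 33 + 30 + 13 + 31 + 19 + 44 + 27 = 229 non-banana candies altogether.
After those, each further candy must be banana, so 229 + 9 = 238 draws guarantee 9 banana candies.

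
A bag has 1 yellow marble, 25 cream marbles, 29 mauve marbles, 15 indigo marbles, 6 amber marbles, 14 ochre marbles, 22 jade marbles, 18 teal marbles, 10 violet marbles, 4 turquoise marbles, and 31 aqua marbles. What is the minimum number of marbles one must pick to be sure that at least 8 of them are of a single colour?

68

Pigeonhole: put each drawn marble into a box by colour. The largest draw with every box below 8 takes min(count, 7) from each colour; colours with fewer than 7 contribute all they have.
Σ min(cᵢ, 7) = 1 + 7 + 7 + 7 + 6 + 7 + 7 + 7 + 7 + 4 + 7 = 67.
Draw number 67 + 1 = 68 must push one box to 8.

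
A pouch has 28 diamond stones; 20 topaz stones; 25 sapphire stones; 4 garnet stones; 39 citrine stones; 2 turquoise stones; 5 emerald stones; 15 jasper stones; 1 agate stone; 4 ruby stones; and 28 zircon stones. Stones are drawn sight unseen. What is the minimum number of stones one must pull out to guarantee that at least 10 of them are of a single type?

71

The 11 types are the holes; the stones drawn are the pigeons.
To avoid 10 of any one type, the worst case takes at most 9 of each type, or every stone of a type that has fewer than 9.
That gives 9 + 9 + 9 + 4 + 9 + 2 + 5 + 9 + 1 + 4 + 9 = 70 stones with no type reaching 10.
The next stone forces some type to 10, so 70 + 1 = 71.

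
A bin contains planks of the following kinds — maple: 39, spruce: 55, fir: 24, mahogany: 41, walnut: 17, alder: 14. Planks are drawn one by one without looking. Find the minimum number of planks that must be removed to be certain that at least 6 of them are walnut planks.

In the worst case for collecting walnut planks, every non-walnut plank comes out first.
There are 39 + 55 + 24 + 41 + 14 = 173 non-walnut planks altogether.
After those, each further plank must be walnut, so 173 + 6 = 179 draws guarantee 6 walnut planks.

179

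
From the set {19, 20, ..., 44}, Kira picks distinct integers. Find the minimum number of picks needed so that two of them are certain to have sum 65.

15

Group the elements by complementary pair {x, 65−x}: {21,44}, {22,43}, {23,42}, …, giving 12 two-element pairs and 2 integers whose partner 65−x falls outside [19,44].
Treating each of those 14 groups as a pigeonhole, one can pick one integer per group — 14 integers — with no two summing to 65.
The 15th integer lands in an occupied pair, forcing a sum of 65.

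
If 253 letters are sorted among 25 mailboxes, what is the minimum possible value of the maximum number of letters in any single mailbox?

11

Pigeonhole: the 25 mailboxes are the holes and the 253 letters are the pigeons.
If every mailbox held at most 10 letters, the total would be at most 25 × 10 = 250, which is less than 253.
So some mailbox holds at least ⌈253/25⌉ = 11 letters.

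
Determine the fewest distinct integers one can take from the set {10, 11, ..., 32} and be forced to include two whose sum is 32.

Group the elements by complementary pair {x, 32−x}: {10,22}, {11,21}, {12,20}, …, giving 6 two-element pairs; the single value 16 (it cannot pair with itself since the integers are distinct); and 10 integers whose partner 32−x falls outside [10,32].
Treating each of those 17 groups as a pigeonhole, one can pick one integer per group — 17 integers — with no two summing to 32.
The 18th integer lands in an occupied pair, forcing a sum of 32.

18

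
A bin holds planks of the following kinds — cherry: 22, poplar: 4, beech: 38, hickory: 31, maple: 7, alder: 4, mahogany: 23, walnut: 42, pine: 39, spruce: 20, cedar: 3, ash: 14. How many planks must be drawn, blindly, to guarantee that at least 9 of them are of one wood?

An adversary could hand out at most 8 planks per wood (4 woods run out sooner): 8 + 4 + 8 + 8 + 7 + 4 + 8 + 8 + 8 + 8 + 3 + 8 = 82 planks and still no wood has 9.
One more plank lands in a wood already at 8, so 83 draws are enough and 82 are not.

83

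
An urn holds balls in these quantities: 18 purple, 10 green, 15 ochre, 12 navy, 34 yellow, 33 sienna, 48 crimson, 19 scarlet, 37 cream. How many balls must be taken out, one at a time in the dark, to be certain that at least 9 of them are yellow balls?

In the worst case for collecting yellow balls, every non-yellow ball comes out first.
There are 18 + 10 + 15 + 12 + 33 + 48 + 19 + 37 = 192 non-yellow balls altogether.
After those, each further ball must be yellow, so 192 + 9 = 201 draws guarantee 9 yellow balls.

201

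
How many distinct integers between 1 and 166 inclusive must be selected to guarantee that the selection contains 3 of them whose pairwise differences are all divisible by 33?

67

Integers whose pairwise differences are multiples of 33 are exactly those sharing a remainder mod 33. By the pigeonhole principle, the 33 residue classes mod 33 are the pigeonholes.
With 66 integers one could put 2 in each residue class and have no class reach 3.
The 67th integer pushes some class to 3, so 33·2 + 1 = 67.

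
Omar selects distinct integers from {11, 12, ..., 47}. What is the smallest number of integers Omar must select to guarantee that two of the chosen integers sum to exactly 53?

Group the elements by complementary pair {x, 53−x}: {11,42}, {12,41}, {13,40}, …, giving 16 two-element pairs and 5 integers whose partner 53−x falls outside [11,47].
Pigeonhole: treating each of those 21 groups as a pigeonhole, one can pick one integer per group — 21 integers — with no two summing to 53.
The 22nd integer lands in an occupied pair, forcing a sum of 53.

22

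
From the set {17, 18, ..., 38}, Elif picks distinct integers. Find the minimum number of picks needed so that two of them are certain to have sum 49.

15

Two chosen integers sum to 49 exactly when both halves of some pair {x, 49−x} with 17 ≤ x ≤ 49−x ≤ 32 are chosen — 8 such pairs.
The remaining 6 elements (those with no distinct partner in range) can never complete a 49-sum, so the worst case takes all of them and one from each pair: 6 + 8 = 14.
The 15th integer has to be the second member of some pair, so 14 + 1 = 15.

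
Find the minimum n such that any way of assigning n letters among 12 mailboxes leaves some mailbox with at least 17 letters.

With 192 letters one could put exactly 16 in each of the 12 mailboxes, and no mailbox would reach 17.
Pigeonhole: one more letter must land in a mailbox that already has 16, giving it 17.
So 12 × 16 + 1 = 193 letters are required.

193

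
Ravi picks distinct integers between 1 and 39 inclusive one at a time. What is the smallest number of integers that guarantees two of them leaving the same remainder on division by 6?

Pigeonhole: the 6 residue classes mod 6 are the pigeonholes.
With 6 integers one could put 1 in each residue class and have no class reach 2.
The 7th integer pushes some class to 2, so 6·1 + 1 = 7.

7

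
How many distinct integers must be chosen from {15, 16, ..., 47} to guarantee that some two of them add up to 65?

19

Two chosen integers sum to 65 exactly when both halves of some pair {x, 65−x} with 18 ≤ x ≤ 65−x ≤ 47 are chosen — 15 such pairs.
The remaining 3 elements (those with no distinct partner in range) can never complete a 65-sum, so the worst case takes all of them and one from each pair: 3 + 15 = 18.
The 19th integer has to be the second member of some pair, so 18 + 1 = 19.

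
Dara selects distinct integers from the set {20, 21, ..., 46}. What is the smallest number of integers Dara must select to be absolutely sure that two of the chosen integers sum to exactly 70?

17

Two chosen integers sum to 70 exactly when both halves of some pair {x, 70−x} with 24 ≤ x ≤ 70−x ≤ 46 are chosen — 11 such pairs.
The remaining 5 elements (those with no distinct partner in range) can never complete a 70-sum, so the worst case takes all of them and one from each pair: 5 + 11 = 16.
The 17th integer has to be the second member of some pair, so 16 + 1 = 17.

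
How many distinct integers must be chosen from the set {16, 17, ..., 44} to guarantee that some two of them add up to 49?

21

A set avoiding the sum 49 can contain at most one of each pair {x, 49−x}, plus the 11 elements whose complement lies outside the range.
The integers 25, …, 44 (20 of them) are such a set: any two sum to at least 25+26 = 51 > 49.
By the pigeonhole principle, any 21st integer completes one of the 9 pairs, so 21 choices force a sum of 49.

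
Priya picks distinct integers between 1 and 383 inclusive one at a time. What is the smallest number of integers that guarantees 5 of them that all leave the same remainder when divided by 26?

105

Pigeonhole: the 26 residue classes mod 26 are the pigeonholes.
With 104 integers one could put 4 in each residue class and have no class reach 5.
The 105th integer pushes some class to 5, so 26·4 + 1 = 105.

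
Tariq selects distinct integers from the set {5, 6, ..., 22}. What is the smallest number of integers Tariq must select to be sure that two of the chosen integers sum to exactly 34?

Two chosen integers sum to 34 exactly when both halves of some pair {x, 34−x} with 12 ≤ x ≤ 34−x ≤ 22 are chosen — 5 such pairs.
The remaining 8 elements (those with no distinct partner in range) can never complete a 34-sum, so the worst case takes all of them and one from each pair: 8 + 5 = 13.
The 14th integer has to be the second member of some pair, so 13 + 1 = 14.

14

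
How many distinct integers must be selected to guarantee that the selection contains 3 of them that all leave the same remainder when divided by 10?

21

The 10 residue classes mod 10 are the pigeonholes.
With 20 integers one could put 2 in each residue class and have no class reach 3.
The 21st integer pushes some class to 3, so 10·2 + 1 = 21.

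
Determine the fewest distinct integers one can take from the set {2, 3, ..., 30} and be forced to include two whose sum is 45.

Two chosen integers sum to 45 exactly when both halves of some pair {x, 45−x} with 15 ≤ x ≤ 45−x ≤ 30 are chosen — 8 such pairs.
The remaining 13 elements (those with no distinct partner in range) can never complete a 45-sum, so the worst case takes all of them and one from each pair: 13 + 8 = 21.
The 22nd integer has to be the second member of some pair, so 21 + 1 = 22.

22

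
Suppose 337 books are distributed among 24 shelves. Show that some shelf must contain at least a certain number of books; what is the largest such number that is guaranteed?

15

By pigeonhole, the 24 shelves are the holes and the 337 books are the pigeons.
If every shelf held at most 14 books, the total would be at most 24 × 14 = 336, which is less than 337.
So some shelf holds at least ⌈337/24⌉ = 15 books.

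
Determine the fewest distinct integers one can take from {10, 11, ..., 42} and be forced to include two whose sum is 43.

Two chosen integers sum to 43 exactly when both halves of some pair {x, 43−x} with 10 ≤ x ≤ 43−x ≤ 33 are chosen — 12 such pairs.
The remaining 9 elements (those with no distinct partner in range) can never complete a 43-sum, so the worst case takes all of them and one from each pair: 9 + 12 = 21.
The 22nd integer has to be the second member of some pair, so 21 + 1 = 22.

22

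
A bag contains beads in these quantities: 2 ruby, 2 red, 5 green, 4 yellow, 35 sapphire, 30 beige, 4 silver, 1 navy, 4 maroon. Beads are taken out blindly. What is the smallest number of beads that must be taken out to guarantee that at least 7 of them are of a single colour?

35

An adversary could hand out at most 6 beads per colour (7 colours run out sooner): 2 + 2 + 5 + 4 + 6 + 6 + 4 + 1 + 4 = 34 beads and still no colour has 7.
Pigeonhole: one more bead lands in a colour already at 6, so 35 draws are enough and 34 are not.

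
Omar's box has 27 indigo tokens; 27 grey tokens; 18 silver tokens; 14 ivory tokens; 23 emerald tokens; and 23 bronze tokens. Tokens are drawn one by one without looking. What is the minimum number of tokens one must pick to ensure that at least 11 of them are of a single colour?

Put each drawn token into a box by colour. The largest draw with every box below 11 takes min(count, 10) from each colour.
Σ min(cᵢ, 10) = 10 + 10 + 10 + 10 + 10 + 10 = 60.
Draw number 60 + 1 = 61 must push one box to 11.

61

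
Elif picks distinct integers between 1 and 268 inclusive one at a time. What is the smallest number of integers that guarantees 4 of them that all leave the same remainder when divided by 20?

61

Pigeonhole: the 20 residue classes mod 20 are the pigeonholes.
With 60 integers one could put 3 in each residue class and have no class reach 4.
The 61st integer pushes some class to 4, so 20·3 + 1 = 61.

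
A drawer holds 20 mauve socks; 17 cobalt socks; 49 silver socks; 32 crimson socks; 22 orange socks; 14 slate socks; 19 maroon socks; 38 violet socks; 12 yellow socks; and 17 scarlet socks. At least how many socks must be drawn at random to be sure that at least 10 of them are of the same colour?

An adversary could hand out at most 9 socks per colour: 9 + 9 + 9 + 9 + 9 + 9 + 9 + 9 + 9 + 9 = 90 socks and still no colour has 10.
One more sock lands in a colour already at 9, so 91 draws are enough and 90 are not.

91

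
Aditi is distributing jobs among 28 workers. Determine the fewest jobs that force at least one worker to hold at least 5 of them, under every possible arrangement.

With 112 jobs one could put exactly 4 in each of the 28 workers, and no worker would reach 5.
One more job must land in a worker that already has 4, giving it 5.
So 28 × 4 + 1 = 113 jobs are required.

113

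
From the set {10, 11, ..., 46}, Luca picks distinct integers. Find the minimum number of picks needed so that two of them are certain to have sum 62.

Group the elements by complementary pair {x, 62−x}: {16,46}, {17,45}, {18,44}, …, giving 15 two-element pairs, the single value 31 (it cannot pair with itself since the integers are distinct), and 6 integers whose partner 62−x falls outside [10,46].
Pigeonhole: treating each of those 22 groups as a pigeonhole, one can pick one integer per group — 22 integers — with no two summing to 62.
The 23rd integer lands in an occupied pair, forcing a sum of 62.

23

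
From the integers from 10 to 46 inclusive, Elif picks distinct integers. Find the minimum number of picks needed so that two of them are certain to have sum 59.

21

A set avoiding the sum 59 can contain at most one of each pair {x, 59−x}, plus the 3 elements whose complement lies outside the range.
The integers 10, …, 29 (20 of them) are such a set: any two sum to at least 10+11 = 21 and at most 28+29 = 57 < 59.
Any 21st integer completes one of the 17 pairs, so 21 choices force a sum of 59.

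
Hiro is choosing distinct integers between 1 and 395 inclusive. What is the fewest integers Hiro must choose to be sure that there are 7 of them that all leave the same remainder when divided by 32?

By the pigeonhole principle, the 32 residue classes mod 32 are the pigeonholes.
With 192 integers one could put 6 in each residue class and have no class reach 7.
The 193rd integer pushes some class to 7, so 32·6 + 1 = 193.

193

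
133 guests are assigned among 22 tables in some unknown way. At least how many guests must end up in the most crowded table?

Pigeonhole: the 22 tables are the holes and the 133 guests are the pigeons.
If every table held at most 6 guests, the total would be at most 22 × 6 = 132, which is less than 133.
So some table holds at least ⌈133/22⌉ = 7 guests.

7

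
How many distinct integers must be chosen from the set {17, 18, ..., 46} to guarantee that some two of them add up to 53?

21

Group the elements by complementary pair {x, 53−x}: {17,36}, {18,35}, {19,34}, …, giving 10 two-element pairs and 10 integers whose partner 53−x falls outside [17,46].
Treating each of those 20 groups as a pigeonhole, one can pick one integer per group — 20 integers — with no two summing to 53.
The 21st integer lands in an occupied pair, forcing a sum of 53.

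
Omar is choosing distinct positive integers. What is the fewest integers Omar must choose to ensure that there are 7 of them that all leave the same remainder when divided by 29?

Pigeonhole: the 29 residue classes mod 29 are the pigeonholes.
With 174 integers one could put 6 in each residue class and have no class reach 7.
The 175th integer pushes some class to 7, so 29·6 + 1 = 175.

175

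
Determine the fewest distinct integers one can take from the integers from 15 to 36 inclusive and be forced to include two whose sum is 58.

Group the elements by complementary pair {x, 58−x}: {22,36}, {23,35}, {24,34}, …, giving 7 two-element pairs, the single value 29 (it cannot pair with itself since the integers are distinct), and 7 integers whose partner 58−x falls outside [15,36].
Treating each of those 15 groups as a pigeonhole, one can pick one integer per group — 15 integers — with no two summing to 58.
The 16th integer lands in an occupied pair, forcing a sum of 58.

16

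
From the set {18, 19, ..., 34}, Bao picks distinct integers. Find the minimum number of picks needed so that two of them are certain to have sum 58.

A set avoiding the sum 58 can contain at most one of each pair {x, 58−x}, plus the 7 elements whose complement lies outside the range or equal to its own complement.
The integers 18, …, 29 (12 of them) are such a set: any two sum to at least 18+19 = 37 and at most 28+29 = 57 < 58.
By pigeonhole, any 13th integer completes one of the 5 pairs, so 13 choices force a sum of 58.

13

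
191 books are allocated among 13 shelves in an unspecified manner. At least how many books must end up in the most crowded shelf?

15

The 13 shelves are the holes and the 191 books are the pigeons.
If every shelf held at most 14 books, the total would be at most 13 × 14 = 182, which is less than 191.
So some shelf holds at least ⌈191/13⌉ = 15 books.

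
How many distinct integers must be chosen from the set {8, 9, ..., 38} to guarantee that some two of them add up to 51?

Two chosen integers sum to 51 exactly when both halves of some pair {x, 51−x} with 13 ≤ x ≤ 51−x ≤ 38 are chosen — 13 such pairs.
The remaining 5 elements (those with no distinct partner in range) can never complete a 51-sum, so the worst case takes all of them and one from each pair: 5 + 13 = 18.
The 19th integer has to be the second member of some pair, so 18 + 1 = 19.

19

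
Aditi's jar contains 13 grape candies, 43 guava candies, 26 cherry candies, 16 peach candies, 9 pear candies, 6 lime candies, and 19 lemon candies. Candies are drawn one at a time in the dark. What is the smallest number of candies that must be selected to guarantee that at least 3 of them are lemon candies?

In the worst case for collecting lemon candies, every non-lemon candy comes out first.
There are 13 + 43 + 26 + 16 + 9 + 6 = 113 non-lemon candies altogether.
After those, each further candy must be lemon, so 113 + 3 = 116 draws guarantee 3 lemon candies.

116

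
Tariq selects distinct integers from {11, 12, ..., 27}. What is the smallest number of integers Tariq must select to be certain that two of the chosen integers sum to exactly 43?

A set avoiding the sum 43 can contain at most one of each pair {x, 43−x}, plus the 5 elements whose complement lies outside the range.
The integers 11, …, 21 (11 of them) are such a set: any two sum to at least 11+12 = 23 and at most 20+21 = 41 < 43.
Pigeonhole: any 12th integer completes one of the 6 pairs, so 12 choices force a sum of 43.

12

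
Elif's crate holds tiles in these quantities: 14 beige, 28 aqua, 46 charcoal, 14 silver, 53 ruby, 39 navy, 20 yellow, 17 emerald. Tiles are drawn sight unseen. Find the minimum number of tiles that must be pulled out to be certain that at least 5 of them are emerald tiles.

219

In the worst case for collecting emerald tiles, every non-emerald tile comes out first.
There are 14 + 28 + 46 + 14 + 53 + 39 + 20 = 214 non-emerald tiles altogether.
After those, each further tile must be emerald, so 214 + 5 = 219 draws guarantee 5 emerald tiles.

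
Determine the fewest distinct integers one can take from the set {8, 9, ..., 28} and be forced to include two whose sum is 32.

Group the elements by complementary pair {x, 32−x}: {8,24}, {9,23}, {10,22}, …, giving 8 two-element pairs, the single value 16 (it cannot pair with itself since the integers are distinct), and 4 integers whose partner 32−x falls outside [8,28].
Treating each of those 13 groups as a pigeonhole, one can pick one integer per group — 13 integers — with no two summing to 32.
The 14th integer lands in an occupied pair, forcing a sum of 32.

14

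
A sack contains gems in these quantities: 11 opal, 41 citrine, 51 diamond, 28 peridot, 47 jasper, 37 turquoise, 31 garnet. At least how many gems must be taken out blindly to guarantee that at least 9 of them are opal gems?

In the worst case for collecting opal gems, every non-opal gem comes out first.
There are 41 + 51 + 28 + 47 + 37 + 31 = 235 non-opal gems altogether.
After those, each further gem must be opal, so 235 + 9 = 244 draws guarantee 9 opal gems.

244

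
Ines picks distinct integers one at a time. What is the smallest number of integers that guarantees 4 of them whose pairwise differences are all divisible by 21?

Integers whose pairwise differences are multiples of 21 are exactly those sharing a remainder mod 21. Pigeonhole: the 21 residue classes mod 21 are the pigeonholes.
With 63 integers one could put 3 in each residue class and have no class reach 4.
The 64th integer pushes some class to 4, so 21·3 + 1 = 64.

64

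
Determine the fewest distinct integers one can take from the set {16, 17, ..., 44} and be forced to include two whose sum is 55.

A set avoiding the sum 55 can contain at most one of each pair {x, 55−x}, plus the 5 elements whose complement lies outside the range.
The integers 28, …, 44 (17 of them) are such a set: any two sum to at least 28+29 = 57 > 55.
Any 18th integer completes one of the 12 pairs, so 18 choices force a sum of 55.

18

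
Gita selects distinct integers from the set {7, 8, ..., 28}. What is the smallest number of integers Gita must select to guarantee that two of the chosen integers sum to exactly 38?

Group the elements by complementary pair {x, 38−x}: {10,28}, {11,27}, {12,26}, …, giving 9 two-element pairs, the single value 19 (it cannot pair with itself since the integers are distinct), and 3 integers whose partner 38−x falls outside [7,28].
Treating each of those 13 groups as a pigeonhole, one can pick one integer per group — 13 integers — with no two summing to 38.
The 14th integer lands in an occupied pair, forcing a sum of 38.

14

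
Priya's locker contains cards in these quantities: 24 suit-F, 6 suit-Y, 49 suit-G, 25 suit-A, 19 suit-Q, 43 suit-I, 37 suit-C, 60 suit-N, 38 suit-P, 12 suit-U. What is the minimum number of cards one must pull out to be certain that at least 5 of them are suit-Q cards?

In the worst case for collecting suit-Q cards, every non-suit-Q card comes out first.
There are 24 + 6 + 49 + 25 + 43 + 37 + 60 + 38 + 12 = 294 non-suit-Q cards altogether.
After those, each further card must be suit-Q, so 294 + 5 = 299 draws guarantee 5 suit-Q cards.

299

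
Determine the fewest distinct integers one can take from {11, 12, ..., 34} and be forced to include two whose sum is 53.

Two chosen integers sum to 53 exactly when both halves of some pair {x, 53−x} with 19 ≤ x ≤ 53−x ≤ 34 are chosen — 8 such pairs.
The remaining 8 elements (those with no distinct partner in range) can never complete a 53-sum, so the worst case takes all of them and one from each pair: 8 + 8 = 16.
The 17th integer has to be the second member of some pair, so 16 + 1 = 17.

17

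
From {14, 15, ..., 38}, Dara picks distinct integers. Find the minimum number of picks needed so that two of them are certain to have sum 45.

17

A set avoiding the sum 45 can contain at most one of each pair {x, 45−x}, plus the 7 elements whose complement lies outside the range.
The integers 23, …, 38 (16 of them) are such a set: any two sum to at least 23+24 = 47 > 45.
Any 17th integer completes one of the 9 pairs, so 17 choices force a sum of 45.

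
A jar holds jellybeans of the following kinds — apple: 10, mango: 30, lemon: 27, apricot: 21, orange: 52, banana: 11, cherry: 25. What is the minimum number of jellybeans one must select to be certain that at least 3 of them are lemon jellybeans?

In the worst case for collecting lemon jellybeans, every non-lemon jellybean comes out first.
There are 10 + 30 + 21 + 52 + 11 + 25 = 149 non-lemon jellybeans altogether.
After those, each further jellybean must be lemon, so 149 + 3 = 152 draws guarantee 3 lemon jellybeans.

152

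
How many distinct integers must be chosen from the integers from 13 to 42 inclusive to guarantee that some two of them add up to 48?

20

Group the elements by complementary pair {x, 48−x}: {13,35}, {14,34}, {15,33}, …, giving 11 two-element pairs, the single value 24 (it cannot pair with itself since the integers are distinct), and 7 integers whose partner 48−x falls outside [13,42].
Treating each of those 19 groups as a pigeonhole, one can pick one integer per group — 19 integers — with no two summing to 48.
The 20th integer lands in an occupied pair, forcing a sum of 48.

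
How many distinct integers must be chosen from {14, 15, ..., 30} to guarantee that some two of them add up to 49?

A set avoiding the sum 49 can contain at most one of each pair {x, 49−x}, plus the 5 elements whose complement lies outside the range.
The integers 14, …, 24 (11 of them) are such a set: any two sum to at least 14+15 = 29 and at most 23+24 = 47 < 49.
By pigeonhole, any 12th integer completes one of the 6 pairs, so 12 choices force a sum of 49.

12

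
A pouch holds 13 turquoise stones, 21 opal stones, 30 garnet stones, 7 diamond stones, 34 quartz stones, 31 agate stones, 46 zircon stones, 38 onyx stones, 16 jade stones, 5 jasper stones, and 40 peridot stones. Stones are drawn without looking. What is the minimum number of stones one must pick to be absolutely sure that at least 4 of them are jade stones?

269

In the worst case for collecting jade stones, every non-jade stone comes out first.
There are 13 + 21 + 30 + 7 + 34 + 31 + 46 + 38 + 5 + 40 = 265 non-jade stones altogether.
After those, each further stone must be jade, so 265 + 4 = 269 draws guarantee 4 jade stones.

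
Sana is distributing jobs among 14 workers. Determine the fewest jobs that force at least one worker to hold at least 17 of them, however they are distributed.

225

With 224 jobs one could put exactly 16 in each of the 14 workers, and no worker would reach 17.
By pigeonhole, one more job must land in a worker that already has 16, giving it 17.
So 14 × 16 + 1 = 225 jobs are required.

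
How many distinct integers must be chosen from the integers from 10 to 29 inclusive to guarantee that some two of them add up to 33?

Two chosen integers sum to 33 exactly when both halves of some pair {x, 33−x} with 10 ≤ x ≤ 33−x ≤ 23 are chosen — 7 such pairs.
The remaining 6 elements (those with no distinct partner in range) can never complete a 33-sum, so the worst case takes all of them and one from each pair: 6 + 7 = 13.
By pigeonhole, the 14th integer has to be the second member of some pair, so 13 + 1 = 14.

14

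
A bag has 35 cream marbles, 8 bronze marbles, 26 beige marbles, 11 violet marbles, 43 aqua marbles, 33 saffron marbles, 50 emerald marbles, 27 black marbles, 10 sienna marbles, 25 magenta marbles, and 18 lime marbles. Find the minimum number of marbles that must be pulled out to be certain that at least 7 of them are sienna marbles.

283

In the worst case for collecting sienna marbles, every non-sienna marble comes out first.
There are 35 + 8 + 26 + 11 + 43 + 33 + 50 + 27 + 25 + 18 = 276 non-sienna marbles altogether.
After those, each further marble must be sienna, so 276 + 7 = 283 draws guarantee 7 sienna marbles.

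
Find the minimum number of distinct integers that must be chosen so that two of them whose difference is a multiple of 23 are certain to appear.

24

Integers whose pairwise differences are multiples of 23 are exactly those sharing a remainder mod 23. By the pigeonhole principle, the 23 residue classes mod 23 are the pigeonholes.
With 23 integers one could put 1 in each residue class and have no class reach 2.
The 24th integer pushes some class to 2, so 23·1 + 1 = 24.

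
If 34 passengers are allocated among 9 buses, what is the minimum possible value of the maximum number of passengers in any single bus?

4

The 9 buses are the holes and the 34 passengers are the pigeons.
If every bus held at most 3 passengers, the total would be at most 9 × 3 = 27, which is less than 34.
So some bus holds at least ⌈34/9⌉ = 4 passengers.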